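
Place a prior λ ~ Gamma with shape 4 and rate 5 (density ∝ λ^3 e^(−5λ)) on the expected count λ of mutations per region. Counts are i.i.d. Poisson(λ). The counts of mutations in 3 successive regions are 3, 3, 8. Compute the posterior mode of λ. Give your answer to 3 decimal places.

λ̂_MAP = 2.125

Σxᵢ = 3+3+8 = 14, with n = 3.
Posterior ∝ λ^3e^(−5λ) · λ^14e^(−3λ) = λ^17e^(−8λ), i.e. Gamma(shape=18, rate=8).
The mode of a Gamma(a, b) with a ≥ 1 (shape–rate) is (a−1)/b = 17/8 ≈ 2.125.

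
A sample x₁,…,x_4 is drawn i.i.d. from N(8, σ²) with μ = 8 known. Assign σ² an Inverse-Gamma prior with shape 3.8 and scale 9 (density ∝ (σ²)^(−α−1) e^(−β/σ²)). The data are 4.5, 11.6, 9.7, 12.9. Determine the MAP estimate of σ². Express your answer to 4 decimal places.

Sum of squared deviations about the known mean: SS = (4.5−8)² + (11.6−8)² + (9.7−8)² + (12.9−8)² = 52.11.
The Normal likelihood contributes (σ²)^(−n/2) exp(−SS/(2σ²)), so the posterior is Inverse-Gamma(α + n/2, β + SS/2) = Inverse-Gamma(5.8, 35.055).
The mode of Inverse-Gamma(a, b) is b/(a+1) = 35.055/6.8 ≈ 5.1551.

σ̂²_MAP = 5.1551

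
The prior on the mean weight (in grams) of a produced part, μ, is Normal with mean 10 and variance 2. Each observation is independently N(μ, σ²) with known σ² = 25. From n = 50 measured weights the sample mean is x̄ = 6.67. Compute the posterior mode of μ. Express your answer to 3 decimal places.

n = 50, x̄ = 6.67.
For a Normal prior and Normal likelihood with known variance, the posterior is Normal; its mode equals its mean, the precision-weighted average.
Prior precision 1/σ₀² = 1/2 = 0.5; data precision n/σ² = 50/25 = 2.
μ̂ = (0.5·10 + 2·6.67) / (0.5 + 2) = 18.34/2.5 = 7.336.

μ̂_MAP = 7.336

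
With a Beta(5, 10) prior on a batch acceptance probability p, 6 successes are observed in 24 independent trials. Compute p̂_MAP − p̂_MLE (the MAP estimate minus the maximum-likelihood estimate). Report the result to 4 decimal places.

Posterior is Beta(11, 28); MAP = (11−1)/(39−2) = 10/37 ≈ 0.27027.
MLE ignores the prior: p̂_MLE = k/n = 6/24 ≈ 0.25000.
Difference = 10/37 − 6/24 = 3/148 ≈ 0.0203.

MAP − MLE = 0.0203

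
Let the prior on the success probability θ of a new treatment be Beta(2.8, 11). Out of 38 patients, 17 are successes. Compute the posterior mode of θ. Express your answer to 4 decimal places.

Prior: Beta(2.8, 11).
Data: 17 successes in 38 trials. The binomial likelihood contributes θ^17(1−θ)^21, so the posterior is Beta(2.8+17, 11+21) = Beta(19.8, 32).
For Beta(a, b) with a, b > 1 the mode is (a−1)/(a+b−2) = 18.8/49.8 ≈ 0.3775.

θ̂_MAP = 0.3775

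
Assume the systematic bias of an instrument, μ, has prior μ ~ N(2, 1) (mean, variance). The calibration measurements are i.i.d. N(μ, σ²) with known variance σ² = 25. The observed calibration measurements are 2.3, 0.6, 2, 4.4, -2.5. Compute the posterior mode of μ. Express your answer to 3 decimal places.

n = 5; x̄ = (2.3 + 0.6 + 2 + 4.4 + (-2.5))/5 = 6.8/5 = 1.36.
For a Normal prior and Normal likelihood with known variance, the posterior is Normal; its mode equals its mean, the precision-weighted average.
Prior precision 1/σ₀² = 1/1 = 1; data precision n/σ² = 5/25 = 0.2.
μ̂ = (1·2 + 0.2·1.36) / (1 + 0.2) = 2.272/1.2 = 142/75 ≈ 1.893.

μ̂_MAP = 1.893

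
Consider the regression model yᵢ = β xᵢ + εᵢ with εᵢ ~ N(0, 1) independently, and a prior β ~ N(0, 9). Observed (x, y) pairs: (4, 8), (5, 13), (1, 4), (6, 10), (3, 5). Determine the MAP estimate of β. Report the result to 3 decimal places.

β̂_MAP = 2.020

log p(β | y) = −Σ(yᵢ − βxᵢ)²/(2·1) − β²/(2·9) + const.
Setting the derivative to zero: Σxᵢ(yᵢ − βxᵢ)/1 − β/9 = 0, so β = Σxᵢyᵢ / (Σxᵢ² + σ²/τ²).
Σxᵢyᵢ = 4·8 + 5·13 + 1·4 + 6·10 + 3·5 = 176; Σxᵢ² = 87; σ²/τ² = 1/9.
β̂_MAP = 176 / (87 + 1/9) = 176/(784/9) = 99/49 ≈ 2.020.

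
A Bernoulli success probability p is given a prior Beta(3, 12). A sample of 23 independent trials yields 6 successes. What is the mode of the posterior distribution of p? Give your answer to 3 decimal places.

Prior: Beta(3, 12).
Data: 6 successes in 23 trials. The binomial likelihood contributes p^6(1−p)^17, so the posterior is Beta(3+6, 12+17) = Beta(9, 29).
For Beta(a, b) with a, b > 1 the mode is (a−1)/(a+b−2) = 8/36 ≈ 0.222.

p̂_MAP = 0.222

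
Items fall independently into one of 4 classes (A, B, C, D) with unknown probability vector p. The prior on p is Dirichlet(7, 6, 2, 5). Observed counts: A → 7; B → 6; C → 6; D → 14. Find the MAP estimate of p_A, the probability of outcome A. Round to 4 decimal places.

MAP estimate of p_A = 0.2653

The posterior is Dirichlet(αᵢ + nᵢ) = Dirichlet(14, 12, 8, 19).
For a Dirichlet(a₁,…,a_K) with all aᵢ > 1, the mode has j-th component (aⱼ − 1)/(Σaᵢ − K).
Here Σaᵢ = 53 and K = 4, so p_A = (14 − 1)/(53 − 4) = 13/49 ≈ 0.2653.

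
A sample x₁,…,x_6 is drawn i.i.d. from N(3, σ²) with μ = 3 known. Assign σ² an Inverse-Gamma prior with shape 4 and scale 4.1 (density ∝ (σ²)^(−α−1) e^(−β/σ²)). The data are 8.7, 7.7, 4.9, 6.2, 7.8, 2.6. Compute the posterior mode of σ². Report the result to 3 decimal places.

Sum of squared deviations about the known mean: SS = (8.7−3)² + (7.7−3)² + (4.9−3)² + (6.2−3)² + (7.8−3)² + (2.6−3)² = 91.63.
The Normal likelihood contributes (σ²)^(−n/2) exp(−SS/(2σ²)), so the posterior is Inverse-Gamma(α + n/2, β + SS/2) = Inverse-Gamma(7, 49.915).
The mode of Inverse-Gamma(a, b) is b/(a+1) = 49.915/8 ≈ 6.239.

σ̂²_MAP = 6.239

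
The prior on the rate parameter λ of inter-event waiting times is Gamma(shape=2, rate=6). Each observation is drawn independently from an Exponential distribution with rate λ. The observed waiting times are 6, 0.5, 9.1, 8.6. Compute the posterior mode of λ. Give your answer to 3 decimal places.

The Exponential(rate=λ) likelihood is ∝ λ^n e^(−λΣtᵢ). Here n = 4 and Σtᵢ = 6 + 0.5 + 9.1 + 8.6 = 24.2.
Posterior ∝ λe^(−6λ) · λ^4e^(−24.2λ) = λ^5e^(−30.2λ), i.e. Gamma(6, 30.2).
Mode = (a−1)/b = 5/30.2 ≈ 0.166.

λ̂_MAP = 0.166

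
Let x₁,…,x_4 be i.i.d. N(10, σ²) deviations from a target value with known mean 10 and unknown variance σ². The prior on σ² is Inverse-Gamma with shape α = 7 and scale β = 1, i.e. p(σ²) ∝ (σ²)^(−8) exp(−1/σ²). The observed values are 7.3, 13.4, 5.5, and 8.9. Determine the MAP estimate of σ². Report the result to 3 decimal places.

Sum of squared deviations about the known mean: SS = (7.3−10)² + (13.4−10)² + (5.5−10)² + (8.9−10)² = 40.31.
The Normal likelihood contributes (σ²)^(−n/2) exp(−SS/(2σ²)), so the posterior is Inverse-Gamma(α + n/2, β + SS/2) = Inverse-Gamma(9, 21.155).
The mode of Inverse-Gamma(a, b) is b/(a+1) = 21.155/10 ≈ 2.116.

σ̂²_MAP = 2.116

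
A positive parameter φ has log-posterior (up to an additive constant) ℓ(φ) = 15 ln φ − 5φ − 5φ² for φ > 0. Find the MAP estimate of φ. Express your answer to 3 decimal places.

ℓ'(φ) = 15/φ − 5 − 10φ. Setting this to zero and multiplying by φ: 10φ² + 5φ − 15 = 0.
φ = (−5 + √(5² + 4·10·15)) / (2·10) = (−5 + √625) / 20 = (−5 + 25)/20 = 1.
ℓ''(φ) = −15/φ² − 10 < 0, confirming a maximum.

φ̂_MAP = 1.000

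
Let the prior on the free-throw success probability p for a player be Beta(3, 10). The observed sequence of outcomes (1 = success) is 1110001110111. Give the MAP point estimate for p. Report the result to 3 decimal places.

p̂_MAP = 0.458

Prior: Beta(3, 10).
Data: 9 successes in 13 trials (from the sequence). The binomial likelihood contributes p^9(1−p)^4, so the posterior is Beta(3+9, 10+4) = Beta(12, 14).
For Beta(a, b) with a, b > 1 the mode is (a−1)/(a+b−2) = 11/24 ≈ 0.458.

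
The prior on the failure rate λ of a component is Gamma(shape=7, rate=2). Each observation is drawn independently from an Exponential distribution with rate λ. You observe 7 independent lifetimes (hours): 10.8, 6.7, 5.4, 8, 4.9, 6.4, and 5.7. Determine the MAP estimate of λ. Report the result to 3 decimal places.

λ̂_MAP = 0.261

The Exponential(rate=λ) likelihood is ∝ λ^n e^(−λΣtᵢ). Here n = 7 and Σtᵢ = 10.8 + 6.7 + 5.4 + 8 + 4.9 + 6.4 + 5.7 = 47.9.
Posterior ∝ λ^6e^(−2λ) · λ^7e^(−47.9λ) = λ^13e^(−49.9λ), i.e. Gamma(14, 49.9).
Mode = (a−1)/b = 13/49.9 ≈ 0.261.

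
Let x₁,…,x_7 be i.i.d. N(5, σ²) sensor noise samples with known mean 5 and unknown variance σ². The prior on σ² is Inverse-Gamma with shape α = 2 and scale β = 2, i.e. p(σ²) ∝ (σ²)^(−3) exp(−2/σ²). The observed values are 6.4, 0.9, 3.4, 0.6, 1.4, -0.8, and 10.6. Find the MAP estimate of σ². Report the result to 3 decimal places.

σ̂²_MAP = 9.435

Sum of squared deviations about the known mean: SS = (6.4−5)² + (0.9−5)² + (3.4−5)² + (0.6−5)² + (1.4−5)² + (-0.8−5)² + (10.6−5)² = 118.65.
The Normal likelihood contributes (σ²)^(−n/2) exp(−SS/(2σ²)), so the posterior is Inverse-Gamma(α + n/2, β + SS/2) = Inverse-Gamma(5.5, 61.325).
The mode of Inverse-Gamma(a, b) is b/(a+1) = 61.325/6.5 ≈ 9.435.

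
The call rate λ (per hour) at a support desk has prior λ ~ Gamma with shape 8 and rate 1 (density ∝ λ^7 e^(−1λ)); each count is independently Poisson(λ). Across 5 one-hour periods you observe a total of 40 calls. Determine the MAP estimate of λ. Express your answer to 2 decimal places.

Σxᵢ = 40, n = 5.
Posterior ∝ λ^7e^(−1λ) · λ^40e^(−5λ) = λ^47e^(−6λ), i.e. Gamma(shape=48, rate=6).
The mode of a Gamma(a, b) with a ≥ 1 (shape–rate) is (a−1)/b = 47/6 ≈ 7.83.

λ̂_MAP = 7.83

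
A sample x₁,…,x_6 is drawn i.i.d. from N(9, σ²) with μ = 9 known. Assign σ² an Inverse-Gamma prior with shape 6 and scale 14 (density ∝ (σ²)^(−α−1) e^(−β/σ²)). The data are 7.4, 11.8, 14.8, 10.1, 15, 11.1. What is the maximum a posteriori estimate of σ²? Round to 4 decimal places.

Sum of squared deviations about the known mean: SS = (7.4−9)² + (11.8−9)² + (14.8−9)² + (10.1−9)² + (15−9)² + (11.1−9)² = 85.66.
The Normal likelihood contributes (σ²)^(−n/2) exp(−SS/(2σ²)), so the posterior is Inverse-Gamma(α + n/2, β + SS/2) = Inverse-Gamma(9, 56.83).
The mode of Inverse-Gamma(a, b) is b/(a+1) = 56.83/10 ≈ 5.6830.

σ̂²_MAP = 5.6830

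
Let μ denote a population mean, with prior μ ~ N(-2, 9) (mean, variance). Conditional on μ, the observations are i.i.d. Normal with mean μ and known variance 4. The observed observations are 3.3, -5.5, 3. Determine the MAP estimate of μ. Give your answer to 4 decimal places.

n = 3; x̄ = (3.3 + (-5.5) + 3)/3 = 0.8/3 = 4/15 ≈ 0.2667.
For a Normal prior and Normal likelihood with known variance, the posterior is Normal; its mode equals its mean, the precision-weighted average.
Prior precision 1/σ₀² = 1/9; data precision n/σ² = 3/4 = 0.75.
μ̂ = ((1/9)·(-2) + 0.75·(4/15)) / (1/9 + 0.75) = (-1/45)/(31/36) = -4/155 ≈ -0.0258.

μ̂_MAP = -0.0258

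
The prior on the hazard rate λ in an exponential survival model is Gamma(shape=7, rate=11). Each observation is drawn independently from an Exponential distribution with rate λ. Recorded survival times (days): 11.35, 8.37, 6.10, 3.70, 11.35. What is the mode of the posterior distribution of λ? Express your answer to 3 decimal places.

λ̂_MAP = 0.212

The Exponential(rate=λ) likelihood is ∝ λ^n e^(−λΣtᵢ). Here n = 5 and Σtᵢ = 11.35 + 8.37 + 6.10 + 3.70 + 11.35 = 40.87.
Posterior ∝ λ^6e^(−11λ) · λ^5e^(−40.87λ) = λ^11e^(−51.87λ), i.e. Gamma(12, 51.87).
Mode = (a−1)/b = 11/51.87 ≈ 0.212.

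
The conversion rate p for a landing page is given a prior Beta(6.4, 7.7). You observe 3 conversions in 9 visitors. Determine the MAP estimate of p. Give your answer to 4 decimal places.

p̂_MAP = 0.3981

Prior: Beta(6.4, 7.7).
Data: 3 successes in 9 trials. The binomial likelihood contributes p^3(1−p)^6, so the posterior is Beta(6.4+3, 7.7+6) = Beta(9.4, 13.7).
For Beta(a, b) with a, b > 1 the mode is (a−1)/(a+b−2) = 8.4/21.1 ≈ 0.3981.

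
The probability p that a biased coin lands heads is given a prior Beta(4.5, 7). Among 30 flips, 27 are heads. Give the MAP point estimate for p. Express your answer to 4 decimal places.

Prior: Beta(4.5, 7).
Data: 27 successes in 30 trials. The binomial likelihood contributes p^27(1−p)^3, so the posterior is Beta(4.5+27, 7+3) = Beta(31.5, 10).
For Beta(a, b) with a, b > 1 the mode is (a−1)/(a+b−2) = 30.5/39.5 ≈ 0.7722.

p̂_MAP = 0.7722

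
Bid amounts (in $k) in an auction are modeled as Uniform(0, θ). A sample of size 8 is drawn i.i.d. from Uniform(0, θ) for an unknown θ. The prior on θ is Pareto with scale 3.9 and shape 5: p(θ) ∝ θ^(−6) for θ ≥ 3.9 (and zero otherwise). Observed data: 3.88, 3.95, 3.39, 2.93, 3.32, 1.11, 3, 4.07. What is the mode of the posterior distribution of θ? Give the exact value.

The Uniform(0, θ) likelihood is θ^(−n) for θ ≥ max(xᵢ), zero otherwise. Here max(xᵢ) = 4.07.
Posterior ∝ θ^(−6) · θ^(−8) = θ^(−14) on θ ≥ max(3.9, 4.07) = 4.07.
This density is strictly decreasing in θ, so the posterior mode lies at the lower boundary of the support.

θ̂_MAP = 4.07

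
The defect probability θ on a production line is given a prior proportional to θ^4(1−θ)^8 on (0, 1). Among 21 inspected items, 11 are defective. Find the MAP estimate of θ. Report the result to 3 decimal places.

The prior density ∝ θ^4(1−θ)^8 is the kernel of Beta(5, 9).
Data: 11 successes in 21 trials. The binomial likelihood contributes θ^11(1−θ)^10, so the posterior is Beta(5+11, 9+10) = Beta(16, 19).
For Beta(a, b) with a, b > 1 the mode is (a−1)/(a+b−2) = 15/33 ≈ 0.455.

θ̂_MAP = 0.455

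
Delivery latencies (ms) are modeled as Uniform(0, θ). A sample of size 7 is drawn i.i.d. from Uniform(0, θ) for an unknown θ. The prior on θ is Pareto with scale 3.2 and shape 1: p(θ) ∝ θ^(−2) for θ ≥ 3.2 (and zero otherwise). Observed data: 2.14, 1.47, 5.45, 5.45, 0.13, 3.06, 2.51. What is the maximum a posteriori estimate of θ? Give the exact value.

θ̂_MAP = 5.45

The Uniform(0, θ) likelihood is θ^(−n) for θ ≥ max(xᵢ), zero otherwise. Here max(xᵢ) = 5.45.
Posterior ∝ θ^(−2) · θ^(−7) = θ^(−9) on θ ≥ max(3.2, 5.45) = 5.45.
This density is strictly decreasing in θ, so the posterior mode lies at the lower boundary of the support.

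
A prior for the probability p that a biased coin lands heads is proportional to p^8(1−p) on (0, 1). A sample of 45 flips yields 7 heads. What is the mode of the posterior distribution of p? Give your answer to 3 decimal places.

The prior density ∝ p^8(1−p)^1 is the kernel of Beta(9, 2).
Data: 7 successes in 45 trials. The binomial likelihood contributes p^7(1−p)^38, so the posterior is Beta(9+7, 2+38) = Beta(16, 40).
For Beta(a, b) with a, b > 1 the mode is (a−1)/(a+b−2) = 15/54 ≈ 0.278.

p̂_MAP = 0.278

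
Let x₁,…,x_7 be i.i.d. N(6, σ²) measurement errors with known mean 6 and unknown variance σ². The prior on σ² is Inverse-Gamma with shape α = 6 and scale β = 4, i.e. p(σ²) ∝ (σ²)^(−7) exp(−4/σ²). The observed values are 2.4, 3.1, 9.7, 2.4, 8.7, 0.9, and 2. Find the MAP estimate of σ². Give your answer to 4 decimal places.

Sum of squared deviations about the known mean: SS = (2.4−6)² + (3.1−6)² + (9.7−6)² + (2.4−6)² + (8.7−6)² + (0.9−6)² + (2−6)² = 97.32.
The Normal likelihood contributes (σ²)^(−n/2) exp(−SS/(2σ²)), so the posterior is Inverse-Gamma(α + n/2, β + SS/2) = Inverse-Gamma(9.5, 52.66).
The mode of Inverse-Gamma(a, b) is b/(a+1) = 52.66/10.5 ≈ 5.0152.

σ̂²_MAP = 5.0152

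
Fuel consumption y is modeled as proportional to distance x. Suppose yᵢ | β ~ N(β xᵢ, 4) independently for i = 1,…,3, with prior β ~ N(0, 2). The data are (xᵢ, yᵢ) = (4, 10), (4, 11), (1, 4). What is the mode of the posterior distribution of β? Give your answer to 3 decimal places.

β̂_MAP = 2.514

log p(β | y) = −Σ(yᵢ − βxᵢ)²/(2·4) − β²/(2·2) + const.
Setting the derivative to zero: Σxᵢ(yᵢ − βxᵢ)/4 − β/2 = 0, so β = Σxᵢyᵢ / (Σxᵢ² + σ²/τ²).
Σxᵢyᵢ = 4·10 + 4·11 + 1·4 = 88; Σxᵢ² = 33; σ²/τ² = 2.
β̂_MAP = 88 / (33 + 2) = 88/35 ≈ 2.514.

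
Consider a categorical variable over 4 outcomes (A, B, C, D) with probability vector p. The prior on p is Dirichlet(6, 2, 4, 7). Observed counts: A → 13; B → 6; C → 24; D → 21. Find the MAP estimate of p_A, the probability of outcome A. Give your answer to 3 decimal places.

The posterior is Dirichlet(αᵢ + nᵢ) = Dirichlet(19, 8, 28, 28).
For a Dirichlet(a₁,…,a_K) with all aᵢ > 1, the mode has j-th component (aⱼ − 1)/(Σaᵢ − K).
Here Σaᵢ = 83 and K = 4, so p_A = (19 − 1)/(83 − 4) = 18/79 ≈ 0.228.

MAP estimate of p_A = 0.228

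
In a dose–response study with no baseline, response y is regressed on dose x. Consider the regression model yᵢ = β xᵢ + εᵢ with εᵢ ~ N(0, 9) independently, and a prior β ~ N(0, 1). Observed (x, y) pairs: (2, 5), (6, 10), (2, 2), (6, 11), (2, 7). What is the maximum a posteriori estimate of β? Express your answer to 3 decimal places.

β̂_MAP = 1.656

log p(β | y) = −Σ(yᵢ − βxᵢ)²/(2·9) − β²/(2·1) + const.
Setting the derivative to zero: Σxᵢ(yᵢ − βxᵢ)/9 − β/1 = 0, so β = Σxᵢyᵢ / (Σxᵢ² + σ²/τ²).
Σxᵢyᵢ = 2·5 + 6·10 + 2·2 + 6·11 + 2·7 = 154; Σxᵢ² = 84; σ²/τ² = 9.
β̂_MAP = 154 / (84 + 9) = 154/93 ≈ 1.656.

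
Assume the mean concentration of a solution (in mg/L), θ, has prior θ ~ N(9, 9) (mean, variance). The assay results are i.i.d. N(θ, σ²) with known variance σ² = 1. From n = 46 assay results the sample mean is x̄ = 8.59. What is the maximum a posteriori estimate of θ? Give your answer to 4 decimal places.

n = 46, x̄ = 8.59.
For a Normal prior and Normal likelihood with known variance, the posterior is Normal; its mode equals its mean, the precision-weighted average.
Prior precision 1/σ₀² = 1/9; data precision n/σ² = 46/1 = 46.
θ̂ = ((1/9)·9 + 46·8.59) / (1/9 + 46) = 396.14/(415/9) = 178263/20750 ≈ 8.5910.

θ̂_MAP = 8.5910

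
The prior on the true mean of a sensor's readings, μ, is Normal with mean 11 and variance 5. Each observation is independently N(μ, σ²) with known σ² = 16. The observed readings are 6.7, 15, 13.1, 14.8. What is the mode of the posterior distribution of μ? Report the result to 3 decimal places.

μ̂_MAP = 11.778

n = 4; x̄ = (6.7 + 15 + 13.1 + 14.8)/4 = 49.6/4 = 12.4.
For a Normal prior and Normal likelihood with known variance, the posterior is Normal; its mode equals its mean, the precision-weighted average.
Prior precision 1/σ₀² = 1/5 = 0.2; data precision n/σ² = 4/16 = 0.25.
μ̂ = (0.2·11 + 0.25·12.4) / (0.2 + 0.25) = 5.3/0.45 = 106/9 ≈ 11.778.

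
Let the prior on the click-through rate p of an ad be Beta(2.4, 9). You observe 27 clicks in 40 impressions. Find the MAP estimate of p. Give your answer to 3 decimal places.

Prior: Beta(2.4, 9).
Data: 27 successes in 40 trials. The binomial likelihood contributes p^27(1−p)^13, so the posterior is Beta(2.4+27, 9+13) = Beta(29.4, 22).
For Beta(a, b) with a, b > 1 the mode is (a−1)/(a+b−2) = 28.4/49.4 ≈ 0.575.

p̂_MAP = 0.575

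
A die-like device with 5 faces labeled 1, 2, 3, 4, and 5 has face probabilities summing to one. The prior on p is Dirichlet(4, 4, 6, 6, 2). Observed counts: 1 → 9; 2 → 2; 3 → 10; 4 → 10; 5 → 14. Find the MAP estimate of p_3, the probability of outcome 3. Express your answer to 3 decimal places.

The posterior is Dirichlet(αᵢ + nᵢ) = Dirichlet(13, 6, 16, 16, 16).
For a Dirichlet(a₁,…,a_K) with all aᵢ > 1, the mode has j-th component (aⱼ − 1)/(Σaᵢ − K).
Here Σaᵢ = 67 and K = 5, so p_3 = (16 − 1)/(67 − 5) = 15/62 ≈ 0.242.

MAP estimate: 0.242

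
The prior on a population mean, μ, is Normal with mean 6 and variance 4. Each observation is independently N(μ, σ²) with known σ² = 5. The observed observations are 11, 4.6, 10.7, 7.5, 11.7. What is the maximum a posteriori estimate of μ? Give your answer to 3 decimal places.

μ̂_MAP = 8.480

n = 5; x̄ = (11 + 4.6 + 10.7 + 7.5 + 11.7)/5 = 45.5/5 = 9.1.
For a Normal prior and Normal likelihood with known variance, the posterior is Normal; its mode equals its mean, the precision-weighted average.
Prior precision 1/σ₀² = 1/4 = 0.25; data precision n/σ² = 5/5 = 1.
μ̂ = (0.25·6 + 1·9.1) / (0.25 + 1) = 10.6/1.25 = 8.480.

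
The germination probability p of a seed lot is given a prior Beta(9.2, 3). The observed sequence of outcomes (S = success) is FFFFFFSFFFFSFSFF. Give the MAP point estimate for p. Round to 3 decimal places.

p̂_MAP = 0.427

Prior: Beta(9.2, 3).
Data: 3 successes in 16 trials (from the sequence). The binomial likelihood contributes p^3(1−p)^13, so the posterior is Beta(9.2+3, 3+13) = Beta(12.2, 16).
For Beta(a, b) with a, b > 1 the mode is (a−1)/(a+b−2) = 11.2/26.2 ≈ 0.427.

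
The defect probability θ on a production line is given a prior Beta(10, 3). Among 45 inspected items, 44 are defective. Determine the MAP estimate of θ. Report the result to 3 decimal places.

Prior: Beta(10, 3).
Data: 44 successes in 45 trials. The binomial likelihood contributes θ^44(1−θ)^1, so the posterior is Beta(10+44, 3+1) = Beta(54, 4).
For Beta(a, b) with a, b > 1 the mode is (a−1)/(a+b−2) = 53/56 ≈ 0.946.

θ̂_MAP = 0.946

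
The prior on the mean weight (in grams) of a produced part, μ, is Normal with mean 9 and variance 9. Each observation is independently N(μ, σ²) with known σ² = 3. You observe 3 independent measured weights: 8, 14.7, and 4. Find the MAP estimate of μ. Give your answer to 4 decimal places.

μ̂_MAP = 8.9100

n = 3; x̄ = (8 + 14.7 + 4)/3 = 26.7/3 = 8.9.
For a Normal prior and Normal likelihood with known variance, the posterior is Normal; its mode equals its mean, the precision-weighted average.
Prior precision 1/σ₀² = 1/9; data precision n/σ² = 3/3 = 1.
μ̂ = ((1/9)·9 + 1·8.9) / (1/9 + 1) = 9.9/(10/9) = 8.9100.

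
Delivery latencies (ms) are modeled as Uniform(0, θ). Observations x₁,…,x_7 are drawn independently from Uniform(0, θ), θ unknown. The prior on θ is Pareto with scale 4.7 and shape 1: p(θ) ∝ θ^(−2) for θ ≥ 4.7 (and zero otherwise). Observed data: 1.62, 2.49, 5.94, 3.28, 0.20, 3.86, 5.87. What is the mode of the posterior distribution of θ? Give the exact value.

The Uniform(0, θ) likelihood is θ^(−n) for θ ≥ max(xᵢ), zero otherwise. Here max(xᵢ) = 5.94.
Posterior ∝ θ^(−2) · θ^(−7) = θ^(−9) on θ ≥ max(4.7, 5.94) = 5.94.
This density is strictly decreasing in θ, so the posterior mode lies at the lower boundary of the support.

θ̂_MAP = 5.94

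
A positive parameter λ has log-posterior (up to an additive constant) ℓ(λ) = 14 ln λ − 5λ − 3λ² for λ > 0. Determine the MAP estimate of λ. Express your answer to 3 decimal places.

λ̂_MAP = 1.167

ℓ'(λ) = 14/λ − 5 − 6λ. Setting this to zero and multiplying by λ: 6λ² + 5λ − 14 = 0.
λ = (−5 + √(5² + 4·6·14)) / (2·6) = (−5 + √361) / 12 = (−5 + 19)/12 = 7/6.
ℓ''(λ) = −14/λ² − 6 < 0, confirming a maximum.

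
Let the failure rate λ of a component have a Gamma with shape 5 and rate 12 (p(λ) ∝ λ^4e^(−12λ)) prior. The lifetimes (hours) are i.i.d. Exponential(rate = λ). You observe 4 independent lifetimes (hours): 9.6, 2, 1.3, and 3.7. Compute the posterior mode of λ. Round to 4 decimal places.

λ̂_MAP = 0.2797

The Exponential(rate=λ) likelihood is ∝ λ^n e^(−λΣtᵢ). Here n = 4 and Σtᵢ = 9.6 + 2 + 1.3 + 3.7 = 16.6.
Posterior ∝ λ^4e^(−12λ) · λ^4e^(−16.6λ) = λ^8e^(−28.6λ), i.e. Gamma(9, 28.6).
Mode = (a−1)/b = 8/28.6 ≈ 0.2797.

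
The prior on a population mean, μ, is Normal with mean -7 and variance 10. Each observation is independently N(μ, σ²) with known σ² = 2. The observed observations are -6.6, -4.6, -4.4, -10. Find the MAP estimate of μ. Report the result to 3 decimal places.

μ̂_MAP = -6.429

n = 4; x̄ = ((-6.6) + (-4.6) + (-4.4) + (-10))/4 = -25.6/4 = -6.4.
For a Normal prior and Normal likelihood with known variance, the posterior is Normal; its mode equals its mean, the precision-weighted average.
Prior precision 1/σ₀² = 1/10 = 0.1; data precision n/σ² = 4/2 = 2.
μ̂ = (0.1·(-7) + 2·(-6.4)) / (0.1 + 2) = (-13.5)/2.1 = -45/7 ≈ -6.429.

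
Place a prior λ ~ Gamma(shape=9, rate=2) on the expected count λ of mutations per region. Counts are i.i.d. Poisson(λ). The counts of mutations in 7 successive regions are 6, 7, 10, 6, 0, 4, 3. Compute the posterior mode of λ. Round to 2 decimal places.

Σxᵢ = 6+7+10+6+0+4+3 = 36, with n = 7.
Posterior ∝ λ^8e^(−2λ) · λ^36e^(−7λ) = λ^44e^(−9λ), i.e. Gamma(shape=45, rate=9).
The mode of a Gamma(a, b) with a ≥ 1 (shape–rate) is (a−1)/b = 44/9 ≈ 4.89.

λ̂_MAP = 4.89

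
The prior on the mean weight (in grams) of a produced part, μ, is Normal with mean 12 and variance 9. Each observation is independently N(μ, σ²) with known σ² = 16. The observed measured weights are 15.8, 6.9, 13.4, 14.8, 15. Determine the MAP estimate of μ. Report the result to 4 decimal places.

n = 5; x̄ = (15.8 + 6.9 + 13.4 + 14.8 + 15)/5 = 65.9/5 = 13.18.
For a Normal prior and Normal likelihood with known variance, the posterior is Normal; its mode equals its mean, the precision-weighted average.
Prior precision 1/σ₀² = 1/9; data precision n/σ² = 5/16 = 0.3125.
μ̂ = ((1/9)·12 + 0.3125·13.18) / (1/9 + 0.3125) = (2617/480)/(61/144) = 7851/610 ≈ 12.8705.

μ̂_MAP = 12.8705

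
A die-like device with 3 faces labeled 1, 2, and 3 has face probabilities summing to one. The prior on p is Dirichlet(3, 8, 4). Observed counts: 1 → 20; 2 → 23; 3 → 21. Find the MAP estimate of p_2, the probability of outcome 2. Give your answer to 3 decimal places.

The posterior is Dirichlet(αᵢ + nᵢ) = Dirichlet(23, 31, 25).
For a Dirichlet(a₁,…,a_K) with all aᵢ > 1, the mode has j-th component (aⱼ − 1)/(Σaᵢ − K).
Here Σaᵢ = 79 and K = 3, so p_2 = (31 − 1)/(79 − 3) = 30/76 ≈ 0.395.

MAP estimate: 0.395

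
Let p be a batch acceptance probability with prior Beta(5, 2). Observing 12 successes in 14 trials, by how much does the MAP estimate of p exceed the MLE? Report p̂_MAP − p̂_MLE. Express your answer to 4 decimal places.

MAP − MLE = -0.0150

Posterior is Beta(17, 4); MAP = (17−1)/(21−2) = 16/19 ≈ 0.84211.
MLE ignores the prior: p̂_MLE = k/n = 12/14 ≈ 0.85714.
Difference = 16/19 − 12/14 = -2/133 ≈ -0.0150.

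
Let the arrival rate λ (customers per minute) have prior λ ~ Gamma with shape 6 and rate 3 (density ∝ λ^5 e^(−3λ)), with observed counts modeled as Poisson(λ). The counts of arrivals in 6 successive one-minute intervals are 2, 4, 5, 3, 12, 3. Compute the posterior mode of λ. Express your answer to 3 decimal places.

λ̂_MAP = 3.778

Σxᵢ = 2+4+5+3+12+3 = 29, with n = 6.
Posterior ∝ λ^5e^(−3λ) · λ^29e^(−6λ) = λ^34e^(−9λ), i.e. Gamma(shape=35, rate=9).
The mode of a Gamma(a, b) with a ≥ 1 (shape–rate) is (a−1)/b = 34/9 ≈ 3.778.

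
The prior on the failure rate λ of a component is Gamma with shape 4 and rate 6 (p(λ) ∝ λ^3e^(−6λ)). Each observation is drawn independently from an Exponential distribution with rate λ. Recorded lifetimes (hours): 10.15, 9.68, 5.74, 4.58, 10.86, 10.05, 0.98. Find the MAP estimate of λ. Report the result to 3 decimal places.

The Exponential(rate=λ) likelihood is ∝ λ^n e^(−λΣtᵢ). Here n = 7 and Σtᵢ = 10.15 + 9.68 + 5.74 + 4.58 + 10.86 + 10.05 + 0.98 = 52.04.
Posterior ∝ λ^3e^(−6λ) · λ^7e^(−52.04λ) = λ^10e^(−58.04λ), i.e. Gamma(11, 58.04).
Mode = (a−1)/b = 10/58.04 ≈ 0.172.

λ̂_MAP = 0.172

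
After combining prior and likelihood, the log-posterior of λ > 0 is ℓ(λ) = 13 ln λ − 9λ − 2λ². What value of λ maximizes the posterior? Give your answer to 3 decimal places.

ℓ'(λ) = 13/λ − 9 − 4λ. Setting this to zero and multiplying by λ: 4λ² + 9λ − 13 = 0.
λ = (−9 + √(9² + 4·4·13)) / (2·4) = (−9 + √289) / 8 = (−9 + 17)/8 = 1.
ℓ''(λ) = −13/λ² − 4 < 0, confirming a maximum.

λ̂_MAP = 1.000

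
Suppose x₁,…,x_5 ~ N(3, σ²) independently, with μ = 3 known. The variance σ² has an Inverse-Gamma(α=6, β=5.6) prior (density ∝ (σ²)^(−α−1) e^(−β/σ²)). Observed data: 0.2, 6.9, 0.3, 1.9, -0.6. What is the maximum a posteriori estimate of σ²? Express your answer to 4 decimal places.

σ̂²_MAP = 2.9321

Sum of squared deviations about the known mean: SS = (0.2−3)² + (6.9−3)² + (0.3−3)² + (1.9−3)² + (-0.6−3)² = 44.51.
The Normal likelihood contributes (σ²)^(−n/2) exp(−SS/(2σ²)), so the posterior is Inverse-Gamma(α + n/2, β + SS/2) = Inverse-Gamma(8.5, 27.855).
The mode of Inverse-Gamma(a, b) is b/(a+1) = 27.855/9.5 ≈ 2.9321.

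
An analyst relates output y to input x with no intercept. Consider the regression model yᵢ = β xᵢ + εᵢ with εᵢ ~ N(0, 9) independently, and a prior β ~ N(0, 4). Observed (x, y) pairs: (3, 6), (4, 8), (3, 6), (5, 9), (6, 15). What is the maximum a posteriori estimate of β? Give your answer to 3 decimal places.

log p(β | y) = −Σ(yᵢ − βxᵢ)²/(2·9) − β²/(2·4) + const.
Setting the derivative to zero: Σxᵢ(yᵢ − βxᵢ)/9 − β/4 = 0, so β = Σxᵢyᵢ / (Σxᵢ² + σ²/τ²).
Σxᵢyᵢ = 3·6 + 4·8 + 3·6 + 5·9 + 6·15 = 203; Σxᵢ² = 95; σ²/τ² = 2.25.
β̂_MAP = 203 / (95 + 2.25) = 203/97.25 ≈ 2.087.

β̂_MAP = 2.087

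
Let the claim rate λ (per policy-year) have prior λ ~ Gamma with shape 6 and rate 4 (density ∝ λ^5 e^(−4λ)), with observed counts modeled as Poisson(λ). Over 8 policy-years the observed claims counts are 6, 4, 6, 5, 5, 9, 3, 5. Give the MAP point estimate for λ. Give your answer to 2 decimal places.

λ̂_MAP = 4.00

Σxᵢ = 6+4+6+5+5+9+3+5 = 43, with n = 8.
Posterior ∝ λ^5e^(−4λ) · λ^43e^(−8λ) = λ^48e^(−12λ), i.e. Gamma(shape=49, rate=12).
The mode of a Gamma(a, b) with a ≥ 1 (shape–rate) is (a−1)/b = 48/12 ≈ 4.00.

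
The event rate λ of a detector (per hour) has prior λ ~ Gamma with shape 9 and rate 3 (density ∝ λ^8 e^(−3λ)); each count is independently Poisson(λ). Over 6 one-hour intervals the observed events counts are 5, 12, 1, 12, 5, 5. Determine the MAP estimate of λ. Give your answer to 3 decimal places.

Σxᵢ = 5+12+1+12+5+5 = 40, with n = 6.
Posterior ∝ λ^8e^(−3λ) · λ^40e^(−6λ) = λ^48e^(−9λ), i.e. Gamma(shape=49, rate=9).
The mode of a Gamma(a, b) with a ≥ 1 (shape–rate) is (a−1)/b = 48/9 ≈ 5.333.

λ̂_MAP = 5.333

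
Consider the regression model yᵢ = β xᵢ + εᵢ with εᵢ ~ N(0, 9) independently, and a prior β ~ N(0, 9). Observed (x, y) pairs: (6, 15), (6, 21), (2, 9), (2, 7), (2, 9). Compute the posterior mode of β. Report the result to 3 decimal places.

β̂_MAP = 3.129

log p(β | y) = −Σ(yᵢ − βxᵢ)²/(2·9) − β²/(2·9) + const.
Setting the derivative to zero: Σxᵢ(yᵢ − βxᵢ)/9 − β/9 = 0, so β = Σxᵢyᵢ / (Σxᵢ² + σ²/τ²).
Σxᵢyᵢ = 6·15 + 6·21 + 2·9 + 2·7 + 2·9 = 266; Σxᵢ² = 84; σ²/τ² = 1.
β̂_MAP = 266 / (84 + 1) = 266/85 ≈ 3.129.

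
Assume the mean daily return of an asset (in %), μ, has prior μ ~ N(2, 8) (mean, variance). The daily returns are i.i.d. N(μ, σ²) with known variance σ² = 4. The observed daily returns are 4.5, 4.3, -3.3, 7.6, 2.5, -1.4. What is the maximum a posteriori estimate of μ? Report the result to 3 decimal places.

n = 6; x̄ = (4.5 + 4.3 + (-3.3) + 7.6 + 2.5 + (-1.4))/6 = 14.2/6 = 71/30 ≈ 2.3667.
For a Normal prior and Normal likelihood with known variance, the posterior is Normal; its mode equals its mean, the precision-weighted average.
Prior precision 1/σ₀² = 1/8 = 0.125; data precision n/σ² = 6/4 = 1.5.
μ̂ = (0.125·2 + 1.5·(71/30)) / (0.125 + 1.5) = 3.8/1.625 = 152/65 ≈ 2.338.

μ̂_MAP = 2.338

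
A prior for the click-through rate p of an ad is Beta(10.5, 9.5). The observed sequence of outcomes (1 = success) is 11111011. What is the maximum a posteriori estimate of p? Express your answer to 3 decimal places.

Prior: Beta(10.5, 9.5).
Data: 7 successes in 8 trials (from the sequence). The binomial likelihood contributes p^7(1−p)^1, so the posterior is Beta(10.5+7, 9.5+1) = Beta(17.5, 10.5).
For Beta(a, b) with a, b > 1 the mode is (a−1)/(a+b−2) = 16.5/26 ≈ 0.635.

p̂_MAP = 0.635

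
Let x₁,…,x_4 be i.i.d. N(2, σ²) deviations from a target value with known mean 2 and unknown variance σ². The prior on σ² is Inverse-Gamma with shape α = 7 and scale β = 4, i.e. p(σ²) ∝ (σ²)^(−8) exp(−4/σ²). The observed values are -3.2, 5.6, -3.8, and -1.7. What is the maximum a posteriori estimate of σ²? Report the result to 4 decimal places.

Sum of squared deviations about the known mean: SS = (-3.2−2)² + (5.6−2)² + (-3.8−2)² + (-1.7−2)² = 87.33.
The Normal likelihood contributes (σ²)^(−n/2) exp(−SS/(2σ²)), so the posterior is Inverse-Gamma(α + n/2, β + SS/2) = Inverse-Gamma(9, 47.665).
The mode of Inverse-Gamma(a, b) is b/(a+1) = 47.665/10 ≈ 4.7665.

σ̂²_MAP = 4.7665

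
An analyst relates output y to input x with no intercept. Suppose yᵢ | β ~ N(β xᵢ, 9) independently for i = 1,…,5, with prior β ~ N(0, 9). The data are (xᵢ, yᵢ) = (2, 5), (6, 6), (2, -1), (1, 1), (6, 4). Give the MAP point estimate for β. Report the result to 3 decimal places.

β̂_MAP = 0.841

log p(β | y) = −Σ(yᵢ − βxᵢ)²/(2·9) − β²/(2·9) + const.
Setting the derivative to zero: Σxᵢ(yᵢ − βxᵢ)/9 − β/9 = 0, so β = Σxᵢyᵢ / (Σxᵢ² + σ²/τ²).
Σxᵢyᵢ = 2·5 + 6·6 + 2·(-1) + 1·1 + 6·4 = 69; Σxᵢ² = 81; σ²/τ² = 1.
β̂_MAP = 69 / (81 + 1) = 69/82 ≈ 0.841.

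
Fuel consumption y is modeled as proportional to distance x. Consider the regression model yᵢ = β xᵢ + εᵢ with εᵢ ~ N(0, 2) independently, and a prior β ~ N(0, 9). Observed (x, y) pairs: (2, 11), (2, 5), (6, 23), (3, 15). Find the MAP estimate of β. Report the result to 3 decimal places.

log p(β | y) = −Σ(yᵢ − βxᵢ)²/(2·2) − β²/(2·9) + const.
Setting the derivative to zero: Σxᵢ(yᵢ − βxᵢ)/2 − β/9 = 0, so β = Σxᵢyᵢ / (Σxᵢ² + σ²/τ²).
Σxᵢyᵢ = 2·11 + 2·5 + 6·23 + 3·15 = 215; Σxᵢ² = 53; σ²/τ² = 2/9.
β̂_MAP = 215 / (53 + 2/9) = 215/(479/9) = 1935/479 ≈ 4.040.

β̂_MAP = 4.040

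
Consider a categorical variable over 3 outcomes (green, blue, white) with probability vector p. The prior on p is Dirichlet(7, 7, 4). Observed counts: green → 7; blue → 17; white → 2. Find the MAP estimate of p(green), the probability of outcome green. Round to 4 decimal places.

The posterior is Dirichlet(αᵢ + nᵢ) = Dirichlet(14, 24, 6).
For a Dirichlet(a₁,…,a_K) with all aᵢ > 1, the mode has j-th component (aⱼ − 1)/(Σaᵢ − K).
Here Σaᵢ = 44 and K = 3, so p(green) = (14 − 1)/(44 − 3) = 13/41 ≈ 0.3171.

MAP estimate of p(green) = 0.3171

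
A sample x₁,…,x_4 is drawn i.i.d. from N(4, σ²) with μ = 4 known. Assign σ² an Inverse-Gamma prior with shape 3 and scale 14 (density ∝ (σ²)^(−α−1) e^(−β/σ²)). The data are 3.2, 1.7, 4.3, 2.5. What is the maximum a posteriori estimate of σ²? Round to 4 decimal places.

σ̂²_MAP = 3.0225

Sum of squared deviations about the known mean: SS = (3.2−4)² + (1.7−4)² + (4.3−4)² + (2.5−4)² = 8.27.
The Normal likelihood contributes (σ²)^(−n/2) exp(−SS/(2σ²)), so the posterior is Inverse-Gamma(α + n/2, β + SS/2) = Inverse-Gamma(5, 18.135).
The mode of Inverse-Gamma(a, b) is b/(a+1) = 18.135/6 ≈ 3.0225.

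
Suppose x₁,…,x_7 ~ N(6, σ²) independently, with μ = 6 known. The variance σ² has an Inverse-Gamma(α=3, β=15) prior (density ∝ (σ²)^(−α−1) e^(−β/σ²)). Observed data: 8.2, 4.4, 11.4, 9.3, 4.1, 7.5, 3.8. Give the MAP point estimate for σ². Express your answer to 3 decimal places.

σ̂²_MAP = 5.877

Sum of squared deviations about the known mean: SS = (8.2−6)² + (4.4−6)² + (11.4−6)² + (9.3−6)² + (4.1−6)² + (7.5−6)² + (3.8−6)² = 58.15.
The Normal likelihood contributes (σ²)^(−n/2) exp(−SS/(2σ²)), so the posterior is Inverse-Gamma(α + n/2, β + SS/2) = Inverse-Gamma(6.5, 44.075).
The mode of Inverse-Gamma(a, b) is b/(a+1) = 44.075/7.5 ≈ 5.877.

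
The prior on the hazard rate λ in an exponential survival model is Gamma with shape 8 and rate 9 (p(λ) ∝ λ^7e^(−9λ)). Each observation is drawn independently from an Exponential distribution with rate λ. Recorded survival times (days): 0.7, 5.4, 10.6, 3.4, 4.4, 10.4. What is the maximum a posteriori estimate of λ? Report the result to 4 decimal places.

The Exponential(rate=λ) likelihood is ∝ λ^n e^(−λΣtᵢ). Here n = 6 and Σtᵢ = 0.7 + 5.4 + 10.6 + 3.4 + 4.4 + 10.4 = 34.9.
Posterior ∝ λ^7e^(−9λ) · λ^6e^(−34.9λ) = λ^13e^(−43.9λ), i.e. Gamma(14, 43.9).
Mode = (a−1)/b = 13/43.9 ≈ 0.2961.

λ̂_MAP = 0.2961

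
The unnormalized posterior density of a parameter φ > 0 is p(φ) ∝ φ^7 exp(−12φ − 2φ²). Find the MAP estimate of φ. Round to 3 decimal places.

ℓ'(φ) = 7/φ − 12 − 4φ. Setting this to zero and multiplying by φ: 4φ² + 12φ − 7 = 0.
φ = (−12 + √(12² + 4·4·7)) / (2·4) = (−12 + √256) / 8 = (−12 + 16)/8 = 1/2.
ℓ''(φ) = −7/φ² − 4 < 0, confirming a maximum.

φ̂_MAP = 0.500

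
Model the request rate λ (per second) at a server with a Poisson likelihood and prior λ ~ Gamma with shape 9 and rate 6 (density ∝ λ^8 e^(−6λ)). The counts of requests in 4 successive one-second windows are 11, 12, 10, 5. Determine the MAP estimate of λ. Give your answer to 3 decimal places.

Σxᵢ = 11+12+10+5 = 38, with n = 4.
Posterior ∝ λ^8e^(−6λ) · λ^38e^(−4λ) = λ^46e^(−10λ), i.e. Gamma(shape=47, rate=10).
The mode of a Gamma(a, b) with a ≥ 1 (shape–rate) is (a−1)/b = 46/10 ≈ 4.600.

λ̂_MAP = 4.600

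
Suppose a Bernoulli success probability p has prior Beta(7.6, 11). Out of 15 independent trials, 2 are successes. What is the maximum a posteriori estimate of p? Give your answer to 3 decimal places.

p̂_MAP = 0.272

Prior: Beta(7.6, 11).
Data: 2 successes in 15 trials. The binomial likelihood contributes p^2(1−p)^13, so the posterior is Beta(7.6+2, 11+13) = Beta(9.6, 24).
For Beta(a, b) with a, b > 1 the mode is (a−1)/(a+b−2) = 8.6/31.6 ≈ 0.272.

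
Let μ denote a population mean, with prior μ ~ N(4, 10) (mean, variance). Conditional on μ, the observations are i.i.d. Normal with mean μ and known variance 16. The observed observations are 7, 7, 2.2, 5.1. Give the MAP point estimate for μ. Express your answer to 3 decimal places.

μ̂_MAP = 4.946

n = 4; x̄ = (7 + 7 + 2.2 + 5.1)/4 = 21.3/4 = 5.325.
For a Normal prior and Normal likelihood with known variance, the posterior is Normal; its mode equals its mean, the precision-weighted average.
Prior precision 1/σ₀² = 1/10 = 0.1; data precision n/σ² = 4/16 = 0.25.
μ̂ = (0.1·4 + 0.25·5.325) / (0.1 + 0.25) = 1.73125/0.35 = 277/56 ≈ 4.946.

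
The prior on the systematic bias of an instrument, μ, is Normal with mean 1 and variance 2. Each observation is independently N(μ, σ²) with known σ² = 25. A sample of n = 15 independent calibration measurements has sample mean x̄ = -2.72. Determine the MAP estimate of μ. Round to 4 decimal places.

μ̂_MAP = -1.0291

n = 15, x̄ = -2.72.
For a Normal prior and Normal likelihood with known variance, the posterior is Normal; its mode equals its mean, the precision-weighted average.
Prior precision 1/σ₀² = 1/2 = 0.5; data precision n/σ² = 15/25 = 0.6.
μ̂ = (0.5·1 + 0.6·(-2.72)) / (0.5 + 0.6) = (-1.132)/1.1 = -283/275 ≈ -1.0291.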